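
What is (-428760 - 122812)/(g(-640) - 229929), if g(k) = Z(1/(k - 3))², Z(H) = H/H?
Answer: 137893/57482 ≈ 2.3989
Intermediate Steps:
Z(H) = 1
g(k) = 1 (g(k) = 1² = 1)
(-428760 - 122812)/(g(-640) - 229929) = (-428760 - 122812)/(1 - 229929) = -551572/(-229928) = -551572*(-1/229928) = 137893/57482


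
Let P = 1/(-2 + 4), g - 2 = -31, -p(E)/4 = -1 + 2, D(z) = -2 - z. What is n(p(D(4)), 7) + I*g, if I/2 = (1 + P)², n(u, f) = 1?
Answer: -259/2 ≈ -129.50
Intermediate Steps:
p(E) = -4 (p(E) = -4*(-1 + 2) = -4*1 = -4)
g = -29 (g = 2 - 31 = -29)
P = ½ (P = 1/2 = ½ ≈ 0.50000)
I = 9/2 (I = 2*(1 + ½)² = 2*(3/2)² = 2*(9/4) = 9/2 ≈ 4.5000)
n(p(D(4)), 7) + I*g = 1 + (9/2)*(-29) = 1 - 261/2 = -259/2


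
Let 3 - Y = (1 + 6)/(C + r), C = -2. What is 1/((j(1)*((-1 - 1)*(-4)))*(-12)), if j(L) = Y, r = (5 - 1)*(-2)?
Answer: -5/1776 ≈ -0.0028153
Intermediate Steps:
r = -8 (r = 4*(-2) = -8)
Y = 37/10 (Y = 3 - (1 + 6)/(-2 - 8) = 3 - 7/(-10) = 3 - 7*(-1)/10 = 3 - 1*(-7/10) = 3 + 7/10 = 37/10 ≈ 3.7000)
j(L) = 37/10
1/((j(1)*((-1 - 1)*(-4)))*(-12)) = 1/((37*((-1 - 1)*(-4))/10)*(-12)) = 1/((37*(-2*(-4))/10)*(-12)) = 1/(((37/10)*8)*(-12)) = 1/((148/5)*(-12)) = 1/(-1776/5) = -5/1776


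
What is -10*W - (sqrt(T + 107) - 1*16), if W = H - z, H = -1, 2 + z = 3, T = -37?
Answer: 36 - sqrt(70) ≈ 27.633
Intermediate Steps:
z = 1 (z = -2 + 3 = 1)
W = -2 (W = -1 - 1*1 = -1 - 1 = -2)
-10*W - (sqrt(T + 107) - 1*16) = -10*(-2) - (sqrt(-37 + 107) - 1*16) = 20 - (sqrt(70) - 16) = 20 - (-16 + sqrt(70)) = 20 + (16 - sqrt(70)) = 36 - sqrt(70)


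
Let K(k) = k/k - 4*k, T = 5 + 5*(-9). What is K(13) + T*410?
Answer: -16451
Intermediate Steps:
T = -40 (T = 5 - 45 = -40)
K(k) = 1 - 4*k
K(13) + T*410 = (1 - 4*13) - 40*410 = (1 - 52) - 16400 = -51 - 16400 = -16451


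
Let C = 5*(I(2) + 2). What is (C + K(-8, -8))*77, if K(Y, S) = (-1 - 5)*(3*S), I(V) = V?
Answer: 12628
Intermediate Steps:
K(Y, S) = -18*S
C = 20 (C = 5*(2 + 2) = 5*4 = 20)
(C + K(-8, -8))*77 = (20 - 18*(-8))*77 = (20 + 144)*77 = 164*77 = 12628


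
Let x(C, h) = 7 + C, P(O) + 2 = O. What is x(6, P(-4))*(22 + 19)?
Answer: 533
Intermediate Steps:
P(O) = -2 + O
x(6, P(-4))*(22 + 19) = (7 + 6)*(22 + 19) = 13*41 = 533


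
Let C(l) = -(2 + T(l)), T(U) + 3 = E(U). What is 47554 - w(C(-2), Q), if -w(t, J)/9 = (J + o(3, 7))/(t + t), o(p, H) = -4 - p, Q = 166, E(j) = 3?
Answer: 188785/4 ≈ 47196.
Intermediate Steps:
T(U) = 0 (T(U) = -3 + 3 = 0)
C(l) = -2 (C(l) = -(2 + 0) = -1*2 = -2)
w(t, J) = -9*(-7 + J)/(2*t) (w(t, J) = -9*(J + (-4 - 1*3))/(t + t) = -9*(J + (-4 - 3))/(2*t) = -9*(J - 7)*1/(2*t) = -9*(-7 + J)*1/(2*t) = -9*(-7 + J)/(2*t))
47554 - w(C(-2), Q) = 47554 - 9*(7 - 1*166)/(2*(-2)) = 47554 - 9*(-1)*(7 - 166)/(2*2) = 47554 - 9*(-1)*(-159)/(2*2) = 47554 - 1*1431/4 = 47554 - 1431/4 = 188785/4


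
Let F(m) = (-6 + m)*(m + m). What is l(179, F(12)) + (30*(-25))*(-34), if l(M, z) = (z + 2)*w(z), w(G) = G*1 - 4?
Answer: 45940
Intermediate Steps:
w(G) = -4 + G (w(G) = G - 4 = -4 + G)
F(m) = 2*m*(-6 + m) (F(m) = (-6 + m)*(2*m) = 2*m*(-6 + m))
l(M, z) = (-4 + z)*(2 + z) (l(M, z) = (z + 2)*(-4 + z) = (2 + z)*(-4 + z) = (-4 + z)*(2 + z))
l(179, F(12)) + (30*(-25))*(-34) = (-4 + 2*12*(-6 + 12))*(2 + 2*12*(-6 + 12)) + (30*(-25))*(-34) = (-4 + 2*12*6)*(2 + 2*12*6) - 750*(-34) = (-4 + 144)*(2 + 144) + 25500 = 140*146 + 25500 = 20440 + 25500 = 45940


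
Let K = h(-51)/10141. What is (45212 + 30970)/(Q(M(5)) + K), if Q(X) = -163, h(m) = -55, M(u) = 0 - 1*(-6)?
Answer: -386280831/826519 ≈ -467.36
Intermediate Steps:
M(u) = 6 (M(u) = 0 + 6 = 6)
K = -55/10141 ≈ -0.0054235
(45212 + 30970)/(Q(M(5)) + K) = (45212 + 30970)/(-163 - 55/10141) = 76182/(-1653038/10141) = 76182*(-10141/1653038) = -386280831/826519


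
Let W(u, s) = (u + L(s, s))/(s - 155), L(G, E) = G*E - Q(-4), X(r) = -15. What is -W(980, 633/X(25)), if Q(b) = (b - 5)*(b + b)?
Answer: 67221/4930 ≈ 13.635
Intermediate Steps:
Q(b) = 2*b*(-5 + b) (Q(b) = (-5 + b)*(2*b) = 2*b*(-5 + b))
L(G, E) = -72 + E*G (L(G, E) = G*E - 2*(-4)*(-5 - 4) = E*G - 2*(-4)*(-9) = E*G - 1*72 = E*G - 72 = -72 + E*G)
W(u, s) = (-72 + u + s**2)/(-155 + s) (W(u, s) = (u + (-72 + s*s))/(s - 155) = (u + (-72 + s**2))/(-155 + s) = (-72 + u + s**2)/(-155 + s))
-W(980, 633/X(25)) = -(-72 + 980 + (633/(-15))**2)/(-155 + 633/(-15)) = -(-72 + 980 + (633*(-1/15))**2)/(-155 + 633*(-1/15)) = -(-72 + 980 + (-211/5)**2)/(-155 - 211/5) = -(-72 + 980 + 44521/25)/(-986/5) = -(-5)*67221/(986*25) = -1*(-67221/4930) = 67221/4930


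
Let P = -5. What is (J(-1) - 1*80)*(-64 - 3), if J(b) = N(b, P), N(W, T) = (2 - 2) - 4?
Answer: 5628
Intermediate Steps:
N(W, T) = -4 (N(W, T) = 0 - 4 = -4)
J(b) = -4
(J(-1) - 1*80)*(-64 - 3) = (-4 - 1*80)*(-64 - 3) = (-4 - 80)*(-67) = -84*(-67) = 5628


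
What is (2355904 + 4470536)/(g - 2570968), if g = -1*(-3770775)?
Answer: 6826440/1199807 ≈ 5.6896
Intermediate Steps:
g = 3770775
(2355904 + 4470536)/(g - 2570968) = (2355904 + 4470536)/(3770775 - 2570968) = 6826440/1199807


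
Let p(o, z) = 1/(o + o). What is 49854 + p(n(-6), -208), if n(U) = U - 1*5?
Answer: 1096787/22 ≈ 49854.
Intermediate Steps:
n(U) = -5 + U (n(U) = U - 5 = -5 + U)
p(o, z) = 1/(2*o)
49854 + p(n(-6), -208) = 49854 + 1/(2*(-5 - 6)) = 49854 + (½)/(-11) = 49854 + (½)*(-1/11) = 49854 - 1/22 = 1096787/22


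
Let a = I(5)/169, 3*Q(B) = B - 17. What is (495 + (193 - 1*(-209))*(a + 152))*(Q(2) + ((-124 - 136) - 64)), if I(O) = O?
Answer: -3425627289/169 ≈ -2.0270e+7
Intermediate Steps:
Q(B) = -17/3 + B/3 (Q(B) = (B - 17)/3 = (-17 + B)/3 = -17/3 + B/3)
a = 5/169 ≈ 0.029586
(495 + (193 - 1*(-209))*(a + 152))*(Q(2) + ((-124 - 136) - 64)) = (495 + (193 - 1*(-209))*(5/169 + 152))*((-17/3 + (⅓)*2) + ((-124 - 136) - 64)) = (495 + (193 + 209)*(25693/169))*((-17/3 + ⅔) + (-260 - 64)) = (495 + 402*(25693/169))*(-5 - 324) = (495 + 10328586/169)*(-329) = (10412241/169)*(-329) = -3425627289/169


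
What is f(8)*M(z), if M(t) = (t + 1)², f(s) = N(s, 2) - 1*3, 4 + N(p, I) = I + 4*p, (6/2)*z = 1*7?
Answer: 300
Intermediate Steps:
z = 7/3 (z = (1*7)/3 = (⅓)*7 = 7/3 ≈ 2.3333)
N(p, I) = -4 + I + 4*p (N(p, I) = -4 + (I + 4*p) = -4 + I + 4*p)
f(s) = -5 + 4*s (f(s) = (-4 + 2 + 4*s) - 1*3 = (-2 + 4*s) - 3 = -5 + 4*s)
M(t) = (1 + t)²
f(8)*M(z) = (-5 + 4*8)*(1 + 7/3)² = (-5 + 32)*(10/3)² = 27*(100/9) = 300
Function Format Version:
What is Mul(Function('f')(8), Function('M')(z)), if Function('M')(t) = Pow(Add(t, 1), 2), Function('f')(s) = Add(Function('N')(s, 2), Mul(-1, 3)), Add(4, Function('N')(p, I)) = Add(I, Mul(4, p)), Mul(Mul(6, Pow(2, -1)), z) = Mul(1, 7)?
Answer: 300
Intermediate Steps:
z = Rational(7, 3) (z = Mul(Rational(1, 3), Mul(1, 7)) = Mul(Rational(1, 3), 7) = Rational(7, 3) ≈ 2.3333)
Function('N')(p, I) = Add(-4, I, Mul(4, p)) (Function('N')(p, I) = Add(-4, Add(I, Mul(4, p))) = Add(-4, I, Mul(4, p)))
Function('f')(s) = Add(-5, Mul(4, s)) (Function('f')(s) = Add(Add(-4, 2, Mul(4, s)), Mul(-1, 3)) = Add(Add(-2, Mul(4, s)), -3) = Add(-5, Mul(4, s)))
Function('M')(t) = Pow(Add(1, t), 2)
Mul(Function('f')(8), Function('M')(z)) = Mul(Add(-5, Mul(4, 8)), Pow(Add(1, Rational(7, 3)), 2)) = Mul(Add(-5, 32), Pow(Rational(10, 3), 2)) = Mul(27, Rational(100, 9)) = 300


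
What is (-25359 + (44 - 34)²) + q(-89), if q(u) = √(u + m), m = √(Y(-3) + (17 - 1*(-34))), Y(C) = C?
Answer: -25259 + I*√(89 - 4*√3) ≈ -25259.0 + 9.0593*I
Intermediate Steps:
m = 4*√3 (m = √(-3 + (17 - 1*(-34))) = √(-3 + (17 + 34)) = √(-3 + 51) = √48 = 4*√3 ≈ 6.9282)
q(u) = √(u + 4*√3)
(-25359 + (44 - 34)²) + q(-89) = (-25359 + (44 - 34)²) + √(-89 + 4*√3) = (-25359 + 10²) + √(-89 + 4*√3) = (-25359 + 100) + √(-89 + 4*√3) = -25259 + √(-89 + 4*√3)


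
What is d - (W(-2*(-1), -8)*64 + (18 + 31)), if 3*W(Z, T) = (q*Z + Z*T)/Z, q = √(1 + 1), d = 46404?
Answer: 139577/3 - 64*√2/3 ≈ 46496.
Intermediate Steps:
q = √2 ≈ 1.4142
W(Z, T) = (T*Z + Z*√2)/(3*Z) (W(Z, T) = ((√2*Z + Z*T)/Z)/3 = ((Z*√2 + T*Z)/Z)/3 = ((T*Z + Z*√2)/Z)/3 = (T*Z + Z*√2)/(3*Z))
d - (W(-2*(-1), -8)*64 + (18 + 31)) = 46404 - (((⅓)*(-8) + √2/3)*64 + (18 + 31)) = 46404 - ((-8/3 + √2/3)*64 + 49) = 46404 - ((-512/3 + 64*√2/3) + 49) = 46404 - (-365/3 + 64*√2/3) = 46404 + (365/3 - 64*√2/3) = 139577/3 - 64*√2/3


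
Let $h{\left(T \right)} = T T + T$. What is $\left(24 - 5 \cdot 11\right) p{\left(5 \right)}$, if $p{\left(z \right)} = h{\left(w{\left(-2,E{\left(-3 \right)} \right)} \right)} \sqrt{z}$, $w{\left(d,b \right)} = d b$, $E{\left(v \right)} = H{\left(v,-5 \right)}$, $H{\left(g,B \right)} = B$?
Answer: $- 3410 \sqrt{5} \approx -7625.0$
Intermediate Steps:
$E{\left(v \right)} = -5$
$w{\left(d,b \right)} = b d$
$h{\left(T \right)} = T + T^{2}$ ($h{\left(T \right)} = T^{2} + T = T + T^{2}$)
$p{\left(z \right)} = 110 \sqrt{z}$ ($p{\left(z \right)} = \left(-5\right) \left(-2\right) \left(1 - -10\right) \sqrt{z} = 10 \left(1 + 10\right) \sqrt{z} = 10 \cdot 11 \sqrt{z} = 110 \sqrt{z}$)
$\left(24 - 5 \cdot 11\right) p{\left(5 \right)} = \left(24 - 5 \cdot 11\right) 110 \sqrt{5} = \left(24 - 55\right) 110 \sqrt{5} = - 31 \cdot 110 \sqrt{5} = - 3410 \sqrt{5}$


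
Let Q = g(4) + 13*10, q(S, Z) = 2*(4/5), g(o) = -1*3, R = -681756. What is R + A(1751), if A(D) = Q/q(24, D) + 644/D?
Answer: -9548921011/14008 ≈ -6.8168e+5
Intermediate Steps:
g(o) = -3
q(S, Z) = 8/5 (q(S, Z) = 2*(4*(⅕)) = 2*(⅘) = 8/5)
Q = 127 (Q = -3 + 13*10 = -3 + 130 = 127)
A(D) = 635/8 + 644/D (A(D) = 127/(8/5) + 644/D = 127*(5/8) + 644/D = 635/8 + 644/D)
R + A(1751) = -681756 + (635/8 + 644/1751) = -681756 + 1117037/14008 = -9548921011/14008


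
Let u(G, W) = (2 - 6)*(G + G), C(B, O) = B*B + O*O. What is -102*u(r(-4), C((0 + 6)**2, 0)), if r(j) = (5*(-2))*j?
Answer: 32640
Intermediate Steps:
C(B, O) = B**2 + O**2
r(j) = -10*j
u(G, W) = -8*G
-102*u(r(-4), C((0 + 6)**2, 0)) = -(-816)*(-10*(-4)) = -(-816)*40 = -102*(-320) = 32640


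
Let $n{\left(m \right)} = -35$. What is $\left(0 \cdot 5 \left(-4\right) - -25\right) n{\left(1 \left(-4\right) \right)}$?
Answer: $-875$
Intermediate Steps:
$\left(0 \cdot 5 \left(-4\right) - -25\right) n{\left(1 \left(-4\right) \right)} = \left(0 \cdot 5 \left(-4\right) - -25\right) \left(-35\right) = \left(0 \left(-4\right) + 25\right) \left(-35\right) = \left(0 + 25\right) \left(-35\right) = 25 \left(-35\right) = -875$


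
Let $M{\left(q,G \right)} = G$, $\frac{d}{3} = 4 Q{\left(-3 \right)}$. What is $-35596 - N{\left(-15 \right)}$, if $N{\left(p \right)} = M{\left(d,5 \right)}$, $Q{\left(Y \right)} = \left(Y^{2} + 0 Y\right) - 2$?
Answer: $-35601$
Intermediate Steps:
$Q{\left(Y \right)} = -2 + Y^{2}$ ($Q{\left(Y \right)} = \left(Y^{2} + 0\right) - 2 = Y^{2} - 2 = -2 + Y^{2}$)
$d = 84$ ($d = 3 \cdot 4 \left(-2 + \left(-3\right)^{2}\right) = 3 \cdot 4 \left(-2 + 9\right) = 3 \cdot 4 \cdot 7 = 3 \cdot 28 = 84$)
$N{\left(p \right)} = 5$
$-35596 - N{\left(-15 \right)} = -35596 - 5 = -35601$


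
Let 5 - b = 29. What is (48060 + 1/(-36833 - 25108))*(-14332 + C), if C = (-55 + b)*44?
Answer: -17670786148624/20647 ≈ -8.5585e+8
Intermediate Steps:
b = -24 (b = 5 - 1*29 = 5 - 29 = -24)
C = -3476 (C = (-55 - 24)*44 = -79*44 = -3476)
(48060 + 1/(-36833 - 25108))*(-14332 + C) = (48060 + 1/(-36833 - 25108))*(-14332 - 3476) = (48060 + 1/(-61941))*(-17808) = (48060 - 1/61941)*(-17808) = (2976884459/61941)*(-17808) = -17670786148624/20647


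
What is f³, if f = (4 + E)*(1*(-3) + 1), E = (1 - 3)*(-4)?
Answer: -13824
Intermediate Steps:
E = 8 (E = -2*(-4) = 8)
f = -24 (f = (4 + 8)*(1*(-3) + 1) = 12*(-3 + 1) = 12*(-2) = -24)
f³ = (-24)³ = -13824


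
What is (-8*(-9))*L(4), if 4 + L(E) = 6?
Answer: 144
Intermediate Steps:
L(E) = 2 (L(E) = -4 + 6 = 2)
(-8*(-9))*L(4) = -8*(-9)*2 = 72*2 = 144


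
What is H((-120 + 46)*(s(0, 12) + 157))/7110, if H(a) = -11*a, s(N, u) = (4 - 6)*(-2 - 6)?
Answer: 70411/3555 ≈ 19.806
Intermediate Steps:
s(N, u) = 16 (s(N, u) = -2*(-8) = 16)
H((-120 + 46)*(s(0, 12) + 157))/7110 = -11*(-120 + 46)*(16 + 157)/7110 = -(-814)*173*(1/7110) = -11*(-12802)*(1/7110) = 140822*(1/7110) = 70411/3555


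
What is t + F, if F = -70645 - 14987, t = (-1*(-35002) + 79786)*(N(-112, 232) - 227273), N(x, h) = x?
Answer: -26101155012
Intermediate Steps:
t = -26101069380 (t = (-1*(-35002) + 79786)*(-112 - 227273) = (35002 + 79786)*(-227385) = 114788*(-227385) = -26101069380)
F = -85632
t + F = -26101069380 - 85632 = -26101155012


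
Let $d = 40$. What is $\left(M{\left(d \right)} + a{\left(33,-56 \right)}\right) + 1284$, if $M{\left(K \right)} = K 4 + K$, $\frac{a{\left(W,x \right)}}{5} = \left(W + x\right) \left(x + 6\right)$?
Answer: $7234$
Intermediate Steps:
$a{\left(W,x \right)} = 5 \left(6 + x\right) \left(W + x\right)$ ($a{\left(W,x \right)} = 5 \left(W + x\right) \left(x + 6\right) = 5 \left(W + x\right) \left(6 + x\right) = 5 \left(6 + x\right) \left(W + x\right)$)
$M{\left(K \right)} = 5 K$ ($M{\left(K \right)} = 4 K + K = 5 K$)
$\left(M{\left(d \right)} + a{\left(33,-56 \right)}\right) + 1284 = \left(5 \cdot 40 + \left(5 \left(-56\right)^{2} + 30 \cdot 33 + 30 \left(-56\right) + 5 \cdot 33 \left(-56\right)\right)\right) + 1284 = \left(200 + \left(5 \cdot 3136 + 990 - 1680 - 9240\right)\right) + 1284 = \left(200 + \left(15680 + 990 - 1680 - 9240\right)\right) + 1284 = \left(200 + 5750\right) + 1284 = 5950 + 1284 = 7234$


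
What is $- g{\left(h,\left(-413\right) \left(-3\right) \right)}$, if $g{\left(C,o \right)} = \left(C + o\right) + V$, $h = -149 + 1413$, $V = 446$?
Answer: $-2949$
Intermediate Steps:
$h = 1264$
$g{\left(C,o \right)} = 446 + C + o$ ($g{\left(C,o \right)} = \left(C + o\right) + 446 = 446 + C + o$)
$- g{\left(h,\left(-413\right) \left(-3\right) \right)} = - (446 + 1264 - -1239) = - (446 + 1264 + 1239) = \left(-1\right) 2949 = -2949$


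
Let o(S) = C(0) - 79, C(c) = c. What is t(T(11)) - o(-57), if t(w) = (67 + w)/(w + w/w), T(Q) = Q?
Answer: 171/2 ≈ 85.500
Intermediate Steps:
o(S) = -79 (o(S) = 0 - 79 = -79)
t(w) = (67 + w)/(1 + w) (t(w) = (67 + w)/(w + 1) = (67 + w)/(1 + w))
t(T(11)) - o(-57) = (67 + 11)/(1 + 11) - 1*(-79) = 78/12 + 79 = (1/12)*78 + 79 = 13/2 + 79 = 171/2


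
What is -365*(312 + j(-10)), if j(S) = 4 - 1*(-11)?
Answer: -119355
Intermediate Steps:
j(S) = 15 (j(S) = 4 + 11 = 15)
-365*(312 + j(-10)) = -365*(312 + 15) = -365*327 = -119355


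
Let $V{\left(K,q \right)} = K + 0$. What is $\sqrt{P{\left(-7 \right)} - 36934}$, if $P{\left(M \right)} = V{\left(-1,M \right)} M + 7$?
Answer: $2 i \sqrt{9230} \approx 192.15 i$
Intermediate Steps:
$V{\left(K,q \right)} = K$
$P{\left(M \right)} = 7 - M$ ($P{\left(M \right)} = - M + 7 = 7 - M$)
$\sqrt{P{\left(-7 \right)} - 36934} = \sqrt{\left(7 - -7\right) - 36934} = \sqrt{\left(7 + 7\right) - 36934} = \sqrt{14 - 36934} = \sqrt{-36920} = 2 i \sqrt{9230}$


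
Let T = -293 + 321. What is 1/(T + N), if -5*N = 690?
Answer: -1/110 ≈ -0.0090909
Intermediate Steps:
N = -138 (N = -⅕*690 = -138)
T = 28
1/(T + N) = 1/(28 - 138) = 1/(-110) = -1/110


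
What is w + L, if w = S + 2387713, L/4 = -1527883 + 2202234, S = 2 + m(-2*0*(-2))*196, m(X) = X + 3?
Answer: 5085707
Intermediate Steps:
m(X) = 3 + X
S = 590 (S = 2 + (3 - 2*0*(-2))*196 = 2 + (3 + 0*(-2))*196 = 2 + (3 + 0)*196 = 2 + 3*196 = 2 + 588 = 590)
L = 2697404 (L = 4*(-1527883 + 2202234) = 4*674351 = 2697404)
w = 2388303 (w = 590 + 2387713 = 2388303)
w + L = 2388303 + 2697404 = 5085707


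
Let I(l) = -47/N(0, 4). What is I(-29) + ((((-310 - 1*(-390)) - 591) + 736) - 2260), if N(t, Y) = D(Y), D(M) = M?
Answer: -8187/4 ≈ -2046.8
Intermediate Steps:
N(t, Y) = Y
I(l) = -47/4
I(-29) + ((((-310 - 1*(-390)) - 591) + 736) - 2260) = -47/4 + ((((-310 - 1*(-390)) - 591) + 736) - 2260) = -47/4 + ((((-310 + 390) - 591) + 736) - 2260) = -47/4 + (((80 - 591) + 736) - 2260) = -47/4 + ((-511 + 736) - 2260) = -47/4 + (225 - 2260) = -47/4 - 2035 = -8187/4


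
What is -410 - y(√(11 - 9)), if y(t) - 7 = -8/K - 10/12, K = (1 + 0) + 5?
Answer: -2489/6 ≈ -414.83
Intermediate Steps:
K = 6 (K = 1 + 5 = 6)
y(t) = 29/6 (y(t) = 7 + (-8/6 - 10/12) = 7 + (-8*⅙ - 10*1/12) = 7 + (-4/3 - ⅚) = 7 - 13/6 = 29/6)
-410 - y(√(11 - 9)) = -410 - 1*29/6 = -410 - 29/6 = -2489/6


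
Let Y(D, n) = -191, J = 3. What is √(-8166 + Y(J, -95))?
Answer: I*√8357 ≈ 91.417*I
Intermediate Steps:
√(-8166 + Y(J, -95)) = √(-8166 - 191) = √(-8357) = I*√8357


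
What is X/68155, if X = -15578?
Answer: -15578/68155 ≈ -0.22857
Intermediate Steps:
X/68155 = -15578/68155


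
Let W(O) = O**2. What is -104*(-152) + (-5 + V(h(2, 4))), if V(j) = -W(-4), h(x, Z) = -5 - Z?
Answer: 15787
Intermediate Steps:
V(j) = -16 (V(j) = -1*(-4)**2 = -1*16 = -16)
-104*(-152) + (-5 + V(h(2, 4))) = -104*(-152) + (-5 - 16) = 15808 - 21 = 15787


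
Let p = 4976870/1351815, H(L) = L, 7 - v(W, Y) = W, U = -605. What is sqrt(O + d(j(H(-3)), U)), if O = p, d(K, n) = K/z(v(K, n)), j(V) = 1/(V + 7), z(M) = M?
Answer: 7*sqrt(49926042669)/811089 ≈ 1.9284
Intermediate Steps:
v(W, Y) = 7 - W
j(V) = 1/(7 + V)
d(K, n) = K/(7 - K)
p = 995374/270363 (p = 4976870*(1/1351815) = 995374/270363 ≈ 3.6816)
O = 995374/270363 ≈ 3.6816
sqrt(O + d(j(H(-3)), U)) = sqrt(995374/270363 - 1/((7 - 3)*(-7 + 1/(7 - 3)))) = sqrt(995374/270363 - 1/(4*(-7 + 1/4))) = sqrt(995374/270363 - 1*1/4/(-7 + 1/4)) = sqrt(995374/270363 - 1*1/4/(-27/4)) = sqrt(995374/270363 - 1*1/4*(-4/27)) = sqrt(995374/270363 + 1/27) = sqrt(9048487/2433267) = 7*sqrt(49926042669)/811089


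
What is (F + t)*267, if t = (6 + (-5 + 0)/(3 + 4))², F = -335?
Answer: -4017282/49 ≈ -81985.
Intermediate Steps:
t = 1369/49 (t = (6 - 5/7)² = (37/7)² = 1369/49 ≈ 27.939)
(F + t)*267 = (-335 + 1369/49)*267 = -15046/49*267 = -4017282/49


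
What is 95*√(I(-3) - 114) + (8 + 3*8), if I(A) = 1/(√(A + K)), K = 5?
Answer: 32 + 95*√(-456 + 2*√2)/2 ≈ 32.0 + 1011.2*I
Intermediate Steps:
I(A) = (5 + A)^(-½) (I(A) = 1/(√(A + 5)) = 1/(√(5 + A)) = (5 + A)^(-½))
95*√(I(-3) - 114) + (8 + 3*8) = 95*√((5 - 3)^(-½) - 114) + (8 + 3*8) = 95*√(2^(-½) - 114) + (8 + 24) = 95*√(√2/2 - 114) + 32 = 95*√(-114 + √2/2) + 32 = 32 + 95*√(-114 + √2/2)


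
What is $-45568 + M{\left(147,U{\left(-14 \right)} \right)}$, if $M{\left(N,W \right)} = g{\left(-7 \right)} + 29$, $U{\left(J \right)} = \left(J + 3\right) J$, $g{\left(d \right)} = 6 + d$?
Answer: $-45540$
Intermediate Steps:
$U{\left(J \right)} = J \left(3 + J\right)$ ($U{\left(J \right)} = \left(3 + J\right) J = J \left(3 + J\right)$)
$M{\left(N,W \right)} = 28$ ($M{\left(N,W \right)} = \left(6 - 7\right) + 29 = -1 + 29 = 28$)
$-45568 + M{\left(147,U{\left(-14 \right)} \right)} = -45568 + 28 = -45540$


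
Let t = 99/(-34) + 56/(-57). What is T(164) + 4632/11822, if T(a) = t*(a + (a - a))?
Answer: -3655801790/5727759 ≈ -638.26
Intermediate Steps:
t = -7547/1938 (t = 99*(-1/34) + 56*(-1/57) = -99/34 - 56/57 = -7547/1938 ≈ -3.8942)
T(a) = -7547*a/1938 (T(a) = -7547*(a + (a - a))/1938 = -7547*(a + 0)/1938 = -7547*a/1938)
T(164) + 4632/11822 = -7547/1938*164 + 4632/11822 = -618854/969 + 4632*(1/11822) = -618854/969 + 2316/5911 = -3655801790/5727759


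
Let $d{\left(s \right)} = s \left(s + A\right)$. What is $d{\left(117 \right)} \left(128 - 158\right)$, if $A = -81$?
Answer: $-126360$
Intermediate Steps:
$d{\left(s \right)} = s \left(-81 + s\right)$ ($d{\left(s \right)} = s \left(s - 81\right) = s \left(-81 + s\right)$)
$d{\left(117 \right)} \left(128 - 158\right) = 117 \left(-81 + 117\right) \left(128 - 158\right) = 117 \cdot 36 \left(-30\right) = 4212 \left(-30\right) = -126360$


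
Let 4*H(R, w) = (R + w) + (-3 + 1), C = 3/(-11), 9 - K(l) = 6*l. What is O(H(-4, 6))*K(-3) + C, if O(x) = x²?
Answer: -3/11 ≈ -0.27273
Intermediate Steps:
K(l) = 9 - 6*l
C = -3/11 (C = 3*(-1/11) = -3/11 ≈ -0.27273)
H(R, w) = -½ + R/4 + w/4 (H(R, w) = ((R + w) + (-3 + 1))/4 = ((R + w) - 2)/4 = (-2 + R + w)/4 = -½ + R/4 + w/4)
O(H(-4, 6))*K(-3) + C = (-½ + (¼)*(-4) + (¼)*6)²*(9 - 6*(-3)) - 3/11 = (-½ - 1 + 3/2)²*(9 + 18) - 3/11 = 0²*27 - 3/11 = 0*27 - 3/11 = 0 - 3/11 = -3/11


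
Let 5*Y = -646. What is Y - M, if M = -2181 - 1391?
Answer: 17214/5 ≈ 3442.8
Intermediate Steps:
Y = -646/5 (Y = (⅕)*(-646) = -646/5 ≈ -129.20)
M = -3572
Y - M = -646/5 - 1*(-3572) = -646/5 + 3572 = 17214/5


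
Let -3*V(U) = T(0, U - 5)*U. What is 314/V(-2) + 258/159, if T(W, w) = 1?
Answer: 25049/53 ≈ 472.62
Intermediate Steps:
V(U) = -U/3
314/V(-2) + 258/159 = 314/((-⅓*(-2))) + 258/159 = 314/(⅔) + 258*(1/159) = 314*(3/2) + 86/53 = 471 + 86/53 = 25049/53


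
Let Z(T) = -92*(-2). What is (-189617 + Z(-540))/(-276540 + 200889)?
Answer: 189433/75651 ≈ 2.5040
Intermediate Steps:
Z(T) = 184
(-189617 + Z(-540))/(-276540 + 200889) = (-189617 + 184)/(-276540 + 200889) = -189433/(-75651) = -189433*(-1/75651) = 189433/75651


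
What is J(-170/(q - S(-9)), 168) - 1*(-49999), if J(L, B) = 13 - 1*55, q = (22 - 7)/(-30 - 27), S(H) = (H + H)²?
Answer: 49957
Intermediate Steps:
S(H) = 4*H² (S(H) = (2*H)² = 4*H²)
q = -5/19 (q = 15/(-57) = 15*(-1/57) = -5/19 ≈ -0.26316)
J(L, B) = -42 (J(L, B) = 13 - 55 = -42)
J(-170/(q - S(-9)), 168) - 1*(-49999) = -42 - 1*(-49999) = -42 + 49999 = 49957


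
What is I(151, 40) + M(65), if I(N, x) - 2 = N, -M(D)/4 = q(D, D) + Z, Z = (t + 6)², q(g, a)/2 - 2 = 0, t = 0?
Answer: -7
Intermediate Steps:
q(g, a) = 4 (q(g, a) = 4 + 2*0 = 4 + 0 = 4)
Z = 36 (Z = (0 + 6)² = 6² = 36)
M(D) = -160 (M(D) = -4*(4 + 36) = -4*40 = -160)
I(N, x) = 2 + N
I(151, 40) + M(65) = (2 + 151) - 160 = 153 - 160 = -7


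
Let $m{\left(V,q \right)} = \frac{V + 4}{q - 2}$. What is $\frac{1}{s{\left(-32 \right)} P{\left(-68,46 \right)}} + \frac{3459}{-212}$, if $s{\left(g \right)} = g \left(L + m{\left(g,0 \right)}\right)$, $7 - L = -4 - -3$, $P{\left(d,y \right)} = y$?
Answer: $- \frac{28004117}{1716352} \approx -16.316$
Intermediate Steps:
$m{\left(V,q \right)} = \frac{4 + V}{-2 + q}$
$L = 8$ ($L = 7 - \left(-4 - -3\right) = 7 - \left(-4 + 3\right) = 7 - -1 = 7 + 1 = 8$)
$s{\left(g \right)} = g \left(6 - \frac{g}{2}\right)$ ($s{\left(g \right)} = g \left(8 + \frac{4 + g}{-2 + 0}\right) = g \left(8 + \frac{4 + g}{-2}\right) = g \left(8 - \frac{4 + g}{2}\right) = g \left(8 - \left(2 + \frac{g}{2}\right)\right) = g \left(6 - \frac{g}{2}\right)$)
$\frac{1}{s{\left(-32 \right)} P{\left(-68,46 \right)}} + \frac{3459}{-212} = \frac{1}{\frac{1}{2} \left(-32\right) \left(12 - -32\right) 46} + \frac{3459}{-212} = \frac{1}{\frac{1}{2} \left(-32\right) \left(12 + 32\right)} \frac{1}{46} + 3459 \left(- \frac{1}{212}\right) = \frac{1}{\frac{1}{2} \left(-32\right) 44} \cdot \frac{1}{46} - \frac{3459}{212} = \frac{1}{-704} \cdot \frac{1}{46} - \frac{3459}{212} = \left(- \frac{1}{704}\right) \frac{1}{46} - \frac{3459}{212} = - \frac{1}{32384} - \frac{3459}{212} = - \frac{28004117}{1716352}$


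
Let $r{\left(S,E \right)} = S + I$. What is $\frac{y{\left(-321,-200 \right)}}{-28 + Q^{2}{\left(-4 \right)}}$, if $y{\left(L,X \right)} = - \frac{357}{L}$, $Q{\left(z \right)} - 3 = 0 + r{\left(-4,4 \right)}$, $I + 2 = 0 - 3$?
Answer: $\frac{119}{856} \approx 0.13902$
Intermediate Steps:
$I = -5$ ($I = -2 + \left(0 - 3\right) = -2 - 3 = -5$)
$r{\left(S,E \right)} = -5 + S$ ($r{\left(S,E \right)} = S - 5 = -5 + S$)
$Q{\left(z \right)} = -6$ ($Q{\left(z \right)} = 3 + \left(0 - 9\right) = 3 - 9 = -6$)
$\frac{y{\left(-321,-200 \right)}}{-28 + Q^{2}{\left(-4 \right)}} = \frac{\left(-357\right) \frac{1}{-321}}{-28 + \left(-6\right)^{2}} = \frac{\left(-357\right) \left(- \frac{1}{321}\right)}{-28 + 36} = \frac{119}{107 \cdot 8} = \frac{119}{107} \cdot \frac{1}{8} = \frac{119}{856}$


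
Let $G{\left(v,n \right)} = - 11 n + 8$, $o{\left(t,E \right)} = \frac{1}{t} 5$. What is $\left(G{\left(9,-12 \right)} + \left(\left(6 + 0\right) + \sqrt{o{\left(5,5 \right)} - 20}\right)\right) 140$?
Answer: $20440 + 140 i \sqrt{19} \approx 20440.0 + 610.25 i$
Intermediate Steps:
$o{\left(t,E \right)} = \frac{5}{t}$
$G{\left(v,n \right)} = 8 - 11 n$
$\left(G{\left(9,-12 \right)} + \left(\left(6 + 0\right) + \sqrt{o{\left(5,5 \right)} - 20}\right)\right) 140 = \left(\left(8 - -132\right) + \left(\left(6 + 0\right) + \sqrt{\frac{5}{5} - 20}\right)\right) 140 = \left(\left(8 + 132\right) + \left(6 + \sqrt{5 \cdot \frac{1}{5} - 20}\right)\right) 140 = \left(140 + \left(6 + \sqrt{1 - 20}\right)\right) 140 = \left(140 + \left(6 + \sqrt{-19}\right)\right) 140 = \left(140 + \left(6 + i \sqrt{19}\right)\right) 140 = \left(146 + i \sqrt{19}\right) 140 = 20440 + 140 i \sqrt{19}$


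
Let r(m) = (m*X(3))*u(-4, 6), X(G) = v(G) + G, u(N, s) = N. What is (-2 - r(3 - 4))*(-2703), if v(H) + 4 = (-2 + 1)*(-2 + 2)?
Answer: -5406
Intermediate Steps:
v(H) = -4 (v(H) = -4 + (-2 + 1)*(-2 + 2) = -4 - 1*0 = -4 + 0 = -4)
X(G) = -4 + G
r(m) = 4*m (r(m) = (m*(-4 + 3))*(-4) = (m*(-1))*(-4) = -m*(-4) = 4*m)
(-2 - r(3 - 4))*(-2703) = (-2 - 4*(3 - 4))*(-2703) = (-2 - 4*(-1))*(-2703) = (-2 - 1*(-4))*(-2703) = (-2 + 4)*(-2703) = 2*(-2703) = -5406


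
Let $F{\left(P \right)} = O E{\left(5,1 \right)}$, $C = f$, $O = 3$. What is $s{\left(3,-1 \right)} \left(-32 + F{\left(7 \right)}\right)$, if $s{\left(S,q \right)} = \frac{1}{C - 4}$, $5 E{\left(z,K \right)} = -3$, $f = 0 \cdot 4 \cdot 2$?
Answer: $\frac{169}{20} \approx 8.45$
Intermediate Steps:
$f = 0$ ($f = 0 \cdot 2 = 0$)
$C = 0$
$E{\left(z,K \right)} = - \frac{3}{5}$ ($E{\left(z,K \right)} = \frac{1}{5} \left(-3\right) = - \frac{3}{5}$)
$s{\left(S,q \right)} = - \frac{1}{4}$ ($s{\left(S,q \right)} = \frac{1}{0 - 4} = \frac{1}{-4} = - \frac{1}{4}$)
$F{\left(P \right)} = - \frac{9}{5}$ ($F{\left(P \right)} = 3 \left(- \frac{3}{5}\right) = - \frac{9}{5}$)
$s{\left(3,-1 \right)} \left(-32 + F{\left(7 \right)}\right) = - \frac{-32 - \frac{9}{5}}{4} = \left(- \frac{1}{4}\right) \left(- \frac{169}{5}\right) = \frac{169}{20}$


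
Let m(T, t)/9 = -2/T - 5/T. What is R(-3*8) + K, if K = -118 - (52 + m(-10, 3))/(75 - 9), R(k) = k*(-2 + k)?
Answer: 30307/60 ≈ 505.12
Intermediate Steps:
m(T, t) = -63/T (m(T, t) = 9*(-2/T - 5/T) = 9*(-7/T) = -63/T)
K = -7133/60 (K = -118 - (52 - 63/(-10))/(75 - 9) = -118 - (52 - 63*(-⅒))/66 = -118 - (52 + 63/10)/66 = -118 - 583/(10*66) = -118 - 1*53/60 = -118 - 53/60 = -7133/60 ≈ -118.88)
R(-3*8) + K = (-3*8)*(-2 - 3*8) - 7133/60 = -24*(-2 - 24) - 7133/60 = -24*(-26) - 7133/60 = 624 - 7133/60 = 30307/60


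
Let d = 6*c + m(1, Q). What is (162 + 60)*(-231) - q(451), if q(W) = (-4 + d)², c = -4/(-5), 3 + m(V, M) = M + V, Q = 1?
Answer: -1282051/25 ≈ -51282.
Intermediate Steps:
m(V, M) = -3 + M + V (m(V, M) = -3 + (M + V) = -3 + M + V)
c = ⅘ (c = -4*(-⅕) = ⅘ ≈ 0.80000)
d = 19/5 (d = 6*(⅘) + (-3 + 1 + 1) = 24/5 - 1 = 19/5 ≈ 3.8000)
q(W) = 1/25 (q(W) = (-4 + 19/5)² = (-⅕)² = 1/25)
(162 + 60)*(-231) - q(451) = (162 + 60)*(-231) - 1*1/25 = 222*(-231) - 1/25 = -51282 - 1/25 = -1282051/25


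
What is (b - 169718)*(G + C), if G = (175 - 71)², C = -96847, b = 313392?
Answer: -12360417894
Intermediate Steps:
G = 10816 (G = 104² = 10816)
(b - 169718)*(G + C) = (313392 - 169718)*(10816 - 96847) = 143674*(-86031) = -12360417894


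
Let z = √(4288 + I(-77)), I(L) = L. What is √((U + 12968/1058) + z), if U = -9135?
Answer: √(-4825931 + 529*√4211)/23 ≈ 95.173*I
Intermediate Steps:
z = √4211 (z = √(4288 - 77) = √4211 ≈ 64.892)
√((U + 12968/1058) + z) = √((-9135 + 12968/1058) + √4211) = √((-9135 + 12968*(1/1058)) + √4211) = √((-9135 + 6484/529) + √4211) = √(-4825931/529 + √4211)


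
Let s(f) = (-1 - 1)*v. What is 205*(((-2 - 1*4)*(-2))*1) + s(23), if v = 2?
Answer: 2456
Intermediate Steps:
s(f) = -4 (s(f) = (-1 - 1)*2 = -2*2 = -4)
205*(((-2 - 1*4)*(-2))*1) + s(23) = 205*(((-2 - 1*4)*(-2))*1) - 4 = 205*(((-2 - 4)*(-2))*1) - 4 = 205*(-6*(-2)*1) - 4 = 205*(12*1) - 4 = 205*12 - 4 = 2460 - 4 = 2456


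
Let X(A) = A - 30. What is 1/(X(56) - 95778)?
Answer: -1/95752 ≈ -1.0444e-5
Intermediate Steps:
X(A) = -30 + A
1/(X(56) - 95778) = 1/((-30 + 56) - 95778) = 1/(26 - 95778) = 1/(-95752) = -1/95752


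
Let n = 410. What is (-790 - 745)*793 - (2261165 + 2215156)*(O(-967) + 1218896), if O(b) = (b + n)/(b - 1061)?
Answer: -3688372412820395/676 ≈ -5.4562e+12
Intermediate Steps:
O(b) = (410 + b)/(-1061 + b) (O(b) = (b + 410)/(b - 1061) = (410 + b)/(-1061 + b))
(-790 - 745)*793 - (2261165 + 2215156)*(O(-967) + 1218896) = (-790 - 745)*793 - (2261165 + 2215156)*((410 - 967)/(-1061 - 967) + 1218896) = -1535*793 - 4476321*(-557/(-2028) + 1218896) = -1217255 - 4476321*(-1/2028*(-557) + 1218896) = -1217255 - 4476321*(557/2028 + 1218896) = -1217255 - 4476321*2471921645/2028 = -1217255 - 1*3688371589956015/676 = -1217255 - 3688371589956015/676 = -3688372412820395/676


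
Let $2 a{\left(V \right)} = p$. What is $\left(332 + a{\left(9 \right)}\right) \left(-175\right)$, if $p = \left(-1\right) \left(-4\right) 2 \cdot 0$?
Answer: $-58100$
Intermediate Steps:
$p = 0$ ($p = 4 \cdot 2 \cdot 0 = 8 \cdot 0 = 0$)
$a{\left(V \right)} = 0$ ($a{\left(V \right)} = \frac{1}{2} \cdot 0 = 0$)
$\left(332 + a{\left(9 \right)}\right) \left(-175\right) = \left(332 + 0\right) \left(-175\right) = 332 \left(-175\right) = -58100$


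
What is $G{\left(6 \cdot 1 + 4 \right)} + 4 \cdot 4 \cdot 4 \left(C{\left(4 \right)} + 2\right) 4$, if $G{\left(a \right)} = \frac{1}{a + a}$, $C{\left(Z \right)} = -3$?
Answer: $- \frac{5119}{20} \approx -255.95$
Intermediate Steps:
$G{\left(a \right)} = \frac{1}{2 a}$
$G{\left(6 \cdot 1 + 4 \right)} + 4 \cdot 4 \cdot 4 \left(C{\left(4 \right)} + 2\right) 4 = \frac{1}{2 \left(6 \cdot 1 + 4\right)} + 4 \cdot 4 \cdot 4 \left(-3 + 2\right) 4 = \frac{1}{2 \left(6 + 4\right)} + 16 \cdot 4 \left(\left(-1\right) 4\right) = \frac{1}{2 \cdot 10} + 64 \left(-4\right) = \frac{1}{2} \cdot \frac{1}{10} - 256 = \frac{1}{20} - 256 = - \frac{5119}{20}$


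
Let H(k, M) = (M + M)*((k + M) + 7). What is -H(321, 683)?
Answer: -1381026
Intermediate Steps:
H(k, M) = 2*M*(7 + M + k) (H(k, M) = (2*M)*((M + k) + 7) = (2*M)*(7 + M + k) = 2*M*(7 + M + k))
-H(321, 683) = -2*683*(7 + 683 + 321) = -2*683*1011 = -1*1381026 = -1381026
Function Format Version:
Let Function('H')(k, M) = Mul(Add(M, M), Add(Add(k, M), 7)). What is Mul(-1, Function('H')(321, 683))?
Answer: -1381026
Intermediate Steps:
Function('H')(k, M) = Mul(2, M, Add(7, M, k)) (Function('H')(k, M) = Mul(Mul(2, M), Add(Add(M, k), 7)) = Mul(Mul(2, M), Add(7, M, k)) = Mul(2, M, Add(7, M, k)))
Mul(-1, Function('H')(321, 683)) = Mul(-1, Mul(2, 683, Add(7, 683, 321))) = Mul(-1, Mul(2, 683, 1011)) = Mul(-1, 1381026) = -1381026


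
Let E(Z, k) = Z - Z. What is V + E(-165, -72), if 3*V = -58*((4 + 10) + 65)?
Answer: -4582/3 ≈ -1527.3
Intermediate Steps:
E(Z, k) = 0
V = -4582/3 (V = (-58*((4 + 10) + 65))/3 = (-58*(14 + 65))/3 = (-58*79)/3 = (⅓)*(-4582) = -4582/3 ≈ -1527.3)
V + E(-165, -72) = -4582/3 + 0 = -4582/3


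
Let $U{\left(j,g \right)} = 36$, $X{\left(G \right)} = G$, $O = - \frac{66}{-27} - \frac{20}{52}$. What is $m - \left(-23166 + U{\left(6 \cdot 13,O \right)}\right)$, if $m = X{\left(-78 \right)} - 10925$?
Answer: $12127$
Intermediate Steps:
$O = \frac{241}{117}$ ($O = \left(-66\right) \left(- \frac{1}{27}\right) - \frac{5}{13} = \frac{22}{9} - \frac{5}{13} = \frac{241}{117} \approx 2.0598$)
$m = -11003$ ($m = -78 - 10925 = -11003$)
$m - \left(-23166 + U{\left(6 \cdot 13,O \right)}\right) = -11003 - \left(-23166 + 36\right) = -11003 - -23130 = -11003 + 23130 = 12127$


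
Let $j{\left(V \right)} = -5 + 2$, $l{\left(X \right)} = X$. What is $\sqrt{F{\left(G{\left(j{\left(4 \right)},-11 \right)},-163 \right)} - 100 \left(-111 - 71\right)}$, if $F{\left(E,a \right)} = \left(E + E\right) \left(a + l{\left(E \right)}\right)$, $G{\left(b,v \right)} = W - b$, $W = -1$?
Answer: $2 \sqrt{4389} \approx 132.5$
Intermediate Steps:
$j{\left(V \right)} = -3$
$G{\left(b,v \right)} = -1 - b$
$F{\left(E,a \right)} = 2 E \left(E + a\right)$ ($F{\left(E,a \right)} = \left(E + E\right) \left(a + E\right) = 2 E \left(E + a\right)$)
$\sqrt{F{\left(G{\left(j{\left(4 \right)},-11 \right)},-163 \right)} - 100 \left(-111 - 71\right)} = \sqrt{2 \left(-1 - -3\right) \left(\left(-1 - -3\right) - 163\right) - 100 \left(-111 - 71\right)} = \sqrt{2 \left(-1 + 3\right) \left(\left(-1 + 3\right) - 163\right) - -18200} = \sqrt{2 \cdot 2 \left(2 - 163\right) + 18200} = \sqrt{2 \cdot 2 \left(-161\right) + 18200} = \sqrt{-644 + 18200} = \sqrt{17556} = 2 \sqrt{4389}$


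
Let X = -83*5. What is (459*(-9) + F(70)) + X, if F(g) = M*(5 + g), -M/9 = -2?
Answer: -3196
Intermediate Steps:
M = 18 (M = -9*(-2) = 18)
F(g) = 90 + 18*g (F(g) = 18*(5 + g) = 90 + 18*g)
X = -415
(459*(-9) + F(70)) + X = (459*(-9) + (90 + 18*70)) - 415 = (-4131 + (90 + 1260)) - 415 = (-4131 + 1350) - 415 = -2781 - 415 = -3196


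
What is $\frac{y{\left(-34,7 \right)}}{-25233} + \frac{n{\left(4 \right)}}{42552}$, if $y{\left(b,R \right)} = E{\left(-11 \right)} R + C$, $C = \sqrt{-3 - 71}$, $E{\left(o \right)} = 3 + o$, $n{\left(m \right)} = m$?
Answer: $\frac{206987}{89476218} - \frac{i \sqrt{74}}{25233} \approx 0.0023133 - 0.00034092 i$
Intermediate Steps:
$C = i \sqrt{74}$ ($C = \sqrt{-74} = i \sqrt{74} \approx 8.6023 i$)
$y{\left(b,R \right)} = - 8 R + i \sqrt{74}$ ($y{\left(b,R \right)} = \left(3 - 11\right) R + i \sqrt{74} = - 8 R + i \sqrt{74}$)
$\frac{y{\left(-34,7 \right)}}{-25233} + \frac{n{\left(4 \right)}}{42552} = \frac{\left(-8\right) 7 + i \sqrt{74}}{-25233} + \frac{4}{42552} = \left(-56 + i \sqrt{74}\right) \left(- \frac{1}{25233}\right) + 4 \cdot \frac{1}{42552} = \left(\frac{56}{25233} - \frac{i \sqrt{74}}{25233}\right) + \frac{1}{10638} = \frac{206987}{89476218} - \frac{i \sqrt{74}}{25233}$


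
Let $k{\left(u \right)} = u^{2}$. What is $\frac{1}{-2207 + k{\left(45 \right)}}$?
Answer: $- \frac{1}{182} \approx -0.0054945$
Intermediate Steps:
$\frac{1}{-2207 + k{\left(45 \right)}} = \frac{1}{-2207 + 45^{2}} = \frac{1}{-2207 + 2025} = \frac{1}{-182} = - \frac{1}{182}$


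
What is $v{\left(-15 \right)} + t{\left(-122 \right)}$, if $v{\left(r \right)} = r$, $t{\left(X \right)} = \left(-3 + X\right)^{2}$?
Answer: $15610$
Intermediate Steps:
$v{\left(-15 \right)} + t{\left(-122 \right)} = -15 + \left(-3 - 122\right)^{2} = -15 + \left(-125\right)^{2} = -15 + 15625 = 15610$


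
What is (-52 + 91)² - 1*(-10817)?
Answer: 12338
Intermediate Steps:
(-52 + 91)² - 1*(-10817) = 39² + 10817 = 1521 + 10817 = 12338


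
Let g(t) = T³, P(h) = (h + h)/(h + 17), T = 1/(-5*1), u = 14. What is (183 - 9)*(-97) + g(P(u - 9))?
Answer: -2109751/125 ≈ -16878.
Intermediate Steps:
T = -⅕ (T = 1/(-5) = -⅕ ≈ -0.20000)
P(h) = 2*h/(17 + h) (P(h) = (2*h)/(17 + h) = 2*h/(17 + h))
g(t) = -1/125 (g(t) = (-⅕)³ = -1/125)
(183 - 9)*(-97) + g(P(u - 9)) = (183 - 9)*(-97) - 1/125 = 174*(-97) - 1/125 = -16878 - 1/125 = -2109751/125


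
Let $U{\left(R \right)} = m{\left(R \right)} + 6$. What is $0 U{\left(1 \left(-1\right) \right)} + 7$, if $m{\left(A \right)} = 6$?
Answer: $7$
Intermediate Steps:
$U{\left(R \right)} = 12$ ($U{\left(R \right)} = 6 + 6 = 12$)
$0 U{\left(1 \left(-1\right) \right)} + 7 = 0 \cdot 12 + 7 = 0 + 7 = 7$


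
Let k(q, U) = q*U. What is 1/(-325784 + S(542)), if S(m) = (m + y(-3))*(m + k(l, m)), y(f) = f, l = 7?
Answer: 1/2011320 ≈ 4.9719e-7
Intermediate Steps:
k(q, U) = U*q
S(m) = 8*m*(-3 + m) (S(m) = (m - 3)*(m + m*7) = (-3 + m)*(m + 7*m) = (-3 + m)*(8*m) = 8*m*(-3 + m))
1/(-325784 + S(542)) = 1/(-325784 + 8*542*(-3 + 542)) = 1/(-325784 + 8*542*539) = 1/(-325784 + 2337104) = 1/2011320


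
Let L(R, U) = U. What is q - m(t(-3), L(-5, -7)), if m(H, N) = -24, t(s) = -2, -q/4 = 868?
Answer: -3448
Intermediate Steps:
q = -3472 (q = -4*868 = -3472)
q - m(t(-3), L(-5, -7)) = -3472 - 1*(-24) = -3472 + 24 = -3448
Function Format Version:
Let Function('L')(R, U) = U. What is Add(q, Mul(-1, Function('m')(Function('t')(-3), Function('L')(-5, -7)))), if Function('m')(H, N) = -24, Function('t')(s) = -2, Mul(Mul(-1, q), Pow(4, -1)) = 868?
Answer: -3448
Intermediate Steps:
q = -3472 (q = Mul(-4, 868) = -3472)
Add(q, Mul(-1, Function('m')(Function('t')(-3), Function('L')(-5, -7)))) = Add(-3472, Mul(-1, -24)) = Add(-3472, 24) = -3448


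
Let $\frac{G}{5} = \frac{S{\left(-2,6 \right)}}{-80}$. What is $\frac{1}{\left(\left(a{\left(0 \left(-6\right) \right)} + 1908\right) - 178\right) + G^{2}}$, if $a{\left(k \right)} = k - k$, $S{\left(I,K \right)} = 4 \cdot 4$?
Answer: $\frac{1}{1731} \approx 0.0005777$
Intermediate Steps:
$S{\left(I,K \right)} = 16$
$a{\left(k \right)} = 0$
$G = -1$ ($G = 5 \frac{16}{-80} = 5 \cdot 16 \left(- \frac{1}{80}\right) = 5 \left(- \frac{1}{5}\right) = -1$)
$\frac{1}{\left(\left(a{\left(0 \left(-6\right) \right)} + 1908\right) - 178\right) + G^{2}} = \frac{1}{\left(\left(0 + 1908\right) - 178\right) + \left(-1\right)^{2}} = \frac{1}{\left(1908 - 178\right) + 1} = \frac{1}{1730 + 1} = \frac{1}{1731}$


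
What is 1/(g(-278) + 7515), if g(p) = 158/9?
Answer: 9/67793 ≈ 0.00013276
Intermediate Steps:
g(p) = 158/9 (g(p) = 158*(⅑) = 158/9)
1/(g(-278) + 7515) = 1/(158/9 + 7515) = 1/(67793/9) = 9/67793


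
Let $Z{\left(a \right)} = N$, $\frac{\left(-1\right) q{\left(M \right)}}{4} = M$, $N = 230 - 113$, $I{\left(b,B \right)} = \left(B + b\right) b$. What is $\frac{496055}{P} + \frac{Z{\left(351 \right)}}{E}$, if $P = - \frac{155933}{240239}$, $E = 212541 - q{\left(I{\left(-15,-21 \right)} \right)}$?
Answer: $- \frac{8528765137514828}{11159657011} \approx -7.6425 \cdot 10^{5}$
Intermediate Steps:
$I{\left(b,B \right)} = b \left(B + b\right)$
$N = 117$ ($N = 230 - 113 = 117$)
$q{\left(M \right)} = - 4 M$
$Z{\left(a \right)} = 117$
$E = 214701$ ($E = 212541 - - 4 \left(- 15 \left(-21 - 15\right)\right) = 212541 - - 4 \left(\left(-15\right) \left(-36\right)\right) = 212541 - \left(-4\right) 540 = 212541 - -2160 = 212541 + 2160 = 214701$)
$P = - \frac{155933}{240239}$ ($P = \left(-155933\right) \frac{1}{240239} = - \frac{155933}{240239} \approx -0.64907$)
$\frac{496055}{P} + \frac{Z{\left(351 \right)}}{E} = \frac{496055}{- \frac{155933}{240239}} + \frac{117}{214701} = 496055 \left(- \frac{240239}{155933}\right) + 117 \cdot \frac{1}{214701} = - \frac{119171757145}{155933} + \frac{39}{71567} = - \frac{8528765137514828}{11159657011}$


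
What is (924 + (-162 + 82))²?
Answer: 712336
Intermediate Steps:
(924 + (-162 + 82))² = (924 - 80)² = 844² = 712336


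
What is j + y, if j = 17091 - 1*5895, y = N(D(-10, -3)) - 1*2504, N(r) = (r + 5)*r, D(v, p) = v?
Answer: 8742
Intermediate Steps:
N(r) = r*(5 + r) (N(r) = (5 + r)*r = r*(5 + r))
y = -2454 (y = -10*(5 - 10) - 1*2504 = -10*(-5) - 2504 = 50 - 2504 = -2454)
j = 11196 (j = 17091 - 5895 = 11196)
j + y = 11196 - 2454 = 8742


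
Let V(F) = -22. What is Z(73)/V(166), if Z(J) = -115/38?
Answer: 115/836 ≈ 0.13756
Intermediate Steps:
Z(J) = -115/38 (Z(J) = -115*1/38 = -115/38)
Z(73)/V(166) = -115/38/(-22) = -115/38*(-1/22) = 115/836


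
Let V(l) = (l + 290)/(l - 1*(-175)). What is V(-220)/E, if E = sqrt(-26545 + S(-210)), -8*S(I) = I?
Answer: 28*I*sqrt(4243)/190935 ≈ 0.0095523*I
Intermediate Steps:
S(I) = -I/8
E = 5*I*sqrt(4243)/2 (E = sqrt(-26545 - 1/8*(-210)) = sqrt(-26545 + 105/4) = sqrt(-106075/4) = 5*I*sqrt(4243)/2 ≈ 162.85*I)
V(l) = (290 + l)/(175 + l) (V(l) = (290 + l)/(l + 175) = (290 + l)/(175 + l))
V(-220)/E = ((290 - 220)/(175 - 220))/((5*I*sqrt(4243)/2)) = (70/(-45))*(-2*I*sqrt(4243)/21215) = (-1/45*70)*(-2*I*sqrt(4243)/21215) = -(-28)*I*sqrt(4243)/190935 = 28*I*sqrt(4243)/190935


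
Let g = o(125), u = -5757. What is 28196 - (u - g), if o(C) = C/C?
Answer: 33954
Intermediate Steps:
o(C) = 1
g = 1
28196 - (u - g) = 28196 - (-5757 - 1*1) = 28196 - (-5757 - 1) = 28196 - 1*(-5758) = 28196 + 5758 = 33954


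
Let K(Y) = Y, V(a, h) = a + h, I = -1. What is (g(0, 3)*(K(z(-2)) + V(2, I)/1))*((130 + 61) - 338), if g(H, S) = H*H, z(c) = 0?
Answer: 0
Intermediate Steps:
g(H, S) = H²
(g(0, 3)*(K(z(-2)) + V(2, I)/1))*((130 + 61) - 338) = (0²*(0 + (2 - 1)/1))*((130 + 61) - 338) = (0*(0 + 1*1))*(191 - 338) = (0*(0 + 1))*(-147) = (0*1)*(-147) = 0*(-147) = 0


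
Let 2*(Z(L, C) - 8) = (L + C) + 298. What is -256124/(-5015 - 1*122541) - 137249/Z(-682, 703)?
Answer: -793819667/971165 ≈ -817.39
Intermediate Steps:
Z(L, C) = 157 + C/2 + L/2 (Z(L, C) = 8 + ((L + C) + 298)/2 = 8 + ((C + L) + 298)/2 = 8 + (298 + C + L)/2 = 8 + (149 + C/2 + L/2) = 157 + C/2 + L/2)
-256124/(-5015 - 1*122541) - 137249/Z(-682, 703) = -256124/(-5015 - 1*122541) - 137249/(157 + (1/2)*703 + (1/2)*(-682)) = -256124/(-5015 - 122541) - 137249/(157 + 703/2 - 341) = -256124/(-127556) - 137249/335/2 = -256124*(-1/127556) - 137249*2/335 = 5821/2899 - 274498/335 = -793819667/971165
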